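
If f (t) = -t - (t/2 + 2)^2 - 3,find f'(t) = -t/2 - 3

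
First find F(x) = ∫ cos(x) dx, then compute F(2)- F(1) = -sin(1) + sin(2)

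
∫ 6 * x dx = 3*x^2 + C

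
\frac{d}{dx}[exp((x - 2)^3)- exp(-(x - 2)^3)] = (3*x^2*exp(2*x^3 - 12*x^2 + 24*x - 16) + 3*x^2 - 12*x*exp(2*x^3 - 12*x^2 + 24*x - 16) - 12*x + 12*exp(2*x^3 - 12*x^2 + 24*x - 16) + 12)*exp(-x^3 + 6*x^2 - 12*x + 8)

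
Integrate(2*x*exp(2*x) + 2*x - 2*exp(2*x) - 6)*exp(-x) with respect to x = 4*(x - 2)*sinh(x) + C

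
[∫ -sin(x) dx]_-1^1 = 0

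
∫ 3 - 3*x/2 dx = -3*x^2/4 + 3*x + C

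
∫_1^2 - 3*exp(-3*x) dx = -exp(-3) + exp(-6)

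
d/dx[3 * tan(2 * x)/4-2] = 3/(2*cos(2*x)^2)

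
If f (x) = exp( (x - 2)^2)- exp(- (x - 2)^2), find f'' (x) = (4*x^2*exp(2*x^2 - 8*x + 8) - 4*x^2 - 16*x*exp(2*x^2 - 8*x + 8) + 16*x + 18*exp(2*x^2 - 8*x + 8) - 14)*exp(-x^2 + 4*x - 4)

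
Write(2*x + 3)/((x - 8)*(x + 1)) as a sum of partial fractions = -1/(9*(x + 1)) + 19/(9*(x - 8))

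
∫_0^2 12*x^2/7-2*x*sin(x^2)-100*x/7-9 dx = -43 + cos(4)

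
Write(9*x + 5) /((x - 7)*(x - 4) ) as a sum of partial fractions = -41/(3*(x - 4)) + 68/(3*(x - 7))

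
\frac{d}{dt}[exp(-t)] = -exp(-t)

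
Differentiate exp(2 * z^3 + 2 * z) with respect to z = 6*z^2*exp(2*z^3 + 2*z) + 2*exp(2*z^3 + 2*z)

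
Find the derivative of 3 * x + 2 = 3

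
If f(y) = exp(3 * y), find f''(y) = 9*exp(3*y)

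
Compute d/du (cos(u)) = -sin(u)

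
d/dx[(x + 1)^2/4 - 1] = x/2 + 1/2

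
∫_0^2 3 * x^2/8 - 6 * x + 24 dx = 37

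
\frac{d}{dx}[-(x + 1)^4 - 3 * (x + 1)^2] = -4*x^3 - 12*x^2 - 18*x - 10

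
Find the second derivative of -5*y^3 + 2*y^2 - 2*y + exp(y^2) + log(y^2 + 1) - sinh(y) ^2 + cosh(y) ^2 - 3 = (4*y^6*exp(y^2) - 30*y^5 + 10*y^4*exp(y^2) + 4*y^4 - 60*y^3 + 8*y^2*exp(y^2) + 6*y^2 - 30*y + 2*exp(y^2) + 6)/(y^4 + 2*y^2 + 1)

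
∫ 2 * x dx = x^2 + C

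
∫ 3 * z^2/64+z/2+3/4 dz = z^3/64 + z^2/4 + 3*z/4 + C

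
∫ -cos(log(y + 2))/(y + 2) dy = -sin(log(y + 2)) + C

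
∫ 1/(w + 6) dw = log(w + 6) + C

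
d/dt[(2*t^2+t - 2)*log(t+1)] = (4*t^2*log(t + 1) + 2*t^2 + 5*t*log(t + 1) + t + log(t + 1) - 2)/(t + 1)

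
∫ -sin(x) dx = cos(x) + C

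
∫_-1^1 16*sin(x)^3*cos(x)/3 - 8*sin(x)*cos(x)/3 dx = 0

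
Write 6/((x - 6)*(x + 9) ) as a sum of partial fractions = -2/(5*(x + 9)) + 2/(5*(x - 6))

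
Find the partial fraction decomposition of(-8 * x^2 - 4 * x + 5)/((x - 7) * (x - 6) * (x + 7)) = -359/(182*(x + 7)) + 307/(13*(x - 6)) - 415/(14*(x - 7))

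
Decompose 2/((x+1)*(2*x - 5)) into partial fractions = 4/(7*(2*x - 5)) - 2/(7*(x + 1))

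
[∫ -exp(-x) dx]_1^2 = -exp(-1) + exp(-2)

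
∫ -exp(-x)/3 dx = exp(-x)/3 + C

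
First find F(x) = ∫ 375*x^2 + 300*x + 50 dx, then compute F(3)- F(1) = 4550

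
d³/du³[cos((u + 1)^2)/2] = 4*u^3*sin(u^2 + 2*u + 1) + 12*u^2*sin(u^2 + 2*u + 1) + 12*u*sin(u^2 + 2*u + 1) - 6*u*cos(u^2 + 2*u + 1) + 4*sin(u^2 + 2*u + 1) - 6*cos(u^2 + 2*u + 1)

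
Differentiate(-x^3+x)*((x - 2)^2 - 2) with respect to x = -5*x^4 + 16*x^3 - 3*x^2 - 8*x + 2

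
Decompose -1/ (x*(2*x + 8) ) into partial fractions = 1/(8*(x + 4)) - 1/(8*x)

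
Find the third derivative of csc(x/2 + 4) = -3*cot(x/2 + 4)^3*csc(x/2 + 4)/4 - 5*cot(x/2 + 4)*csc(x/2 + 4)/8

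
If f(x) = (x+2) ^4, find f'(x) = 4*x^3 + 24*x^2 + 48*x + 32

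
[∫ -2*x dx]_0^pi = -pi^2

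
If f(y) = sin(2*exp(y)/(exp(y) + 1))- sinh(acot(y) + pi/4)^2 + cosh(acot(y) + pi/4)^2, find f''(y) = 2*(-exp(2*y)*cos(2*exp(y)/(exp(y) + 1)) - 2*exp(y)*sin(2*exp(y)/(exp(y) + 1)) + cos(2*exp(y)/(exp(y) + 1)))*exp(y)/(exp(4*y) + 4*exp(3*y) + 6*exp(2*y) + 4*exp(y) + 1)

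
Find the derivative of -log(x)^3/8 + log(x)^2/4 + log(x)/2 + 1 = (-3*log(x)^2 + 4*log(x) + 4)/(8*x)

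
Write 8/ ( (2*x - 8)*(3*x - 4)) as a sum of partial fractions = -3/(2*(3*x - 4)) + 1/(2*(x - 4))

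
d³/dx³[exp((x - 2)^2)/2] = 4*x^3*exp(x^2 - 4*x + 4) - 24*x^2*exp(x^2 - 4*x + 4) + 54*x*exp(x^2 - 4*x + 4) - 44*exp(x^2 - 4*x + 4)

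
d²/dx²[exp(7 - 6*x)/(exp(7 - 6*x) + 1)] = (-36*exp(6*x - 7) + 36*exp(12*x - 14))/(exp(-21)*exp(18*x) + 3*exp(-14)*exp(12*x) + 3*exp(-7)*exp(6*x) + 1)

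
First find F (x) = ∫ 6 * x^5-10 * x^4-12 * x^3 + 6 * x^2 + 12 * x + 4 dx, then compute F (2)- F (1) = -8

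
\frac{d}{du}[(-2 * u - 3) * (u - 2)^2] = -6*u^2 + 10*u + 4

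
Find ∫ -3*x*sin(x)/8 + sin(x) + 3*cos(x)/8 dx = (3*x/8 - 1)*cos(x) + C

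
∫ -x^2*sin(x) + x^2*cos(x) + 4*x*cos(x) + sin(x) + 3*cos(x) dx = sqrt(2)*(x + 1)^2*sin(x + pi/4) + C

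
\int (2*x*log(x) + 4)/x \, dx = 2*(x + 2)*(log(x) - 1) + C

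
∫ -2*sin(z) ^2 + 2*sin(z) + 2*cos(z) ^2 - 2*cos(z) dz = (sqrt(2)*sin(z + pi/4) - 1)^2 + C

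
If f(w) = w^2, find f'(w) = 2*w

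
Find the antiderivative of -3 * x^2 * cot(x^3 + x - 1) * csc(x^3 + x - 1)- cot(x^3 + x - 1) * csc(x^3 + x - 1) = csc(x^3 + x - 1) + C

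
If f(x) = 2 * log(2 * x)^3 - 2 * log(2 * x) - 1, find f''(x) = (-6*log(x)^2 - 12*log(2)*log(x) + 12*log(x) - 6*log(2)^2 + 2 + 12*log(2))/x^2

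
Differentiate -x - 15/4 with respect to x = -1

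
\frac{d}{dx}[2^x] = 2^x*log(2)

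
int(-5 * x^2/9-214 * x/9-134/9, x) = -5*x^3/27 - 107*x^2/9 - 134*x/9 + C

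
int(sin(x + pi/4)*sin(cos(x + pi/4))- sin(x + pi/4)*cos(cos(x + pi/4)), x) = sin(cos(x + pi/4)) + cos(cos(x + pi/4)) + C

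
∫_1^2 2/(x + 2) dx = -log(9) + log(16)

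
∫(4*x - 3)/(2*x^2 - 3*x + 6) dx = log(2*x^2 - 3*x + 6) + C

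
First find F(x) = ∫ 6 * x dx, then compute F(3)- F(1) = 24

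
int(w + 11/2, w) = w^2/2 + 11*w/2 + C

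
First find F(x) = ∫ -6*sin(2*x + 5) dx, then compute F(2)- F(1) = 3*cos(9) - 3*cos(7)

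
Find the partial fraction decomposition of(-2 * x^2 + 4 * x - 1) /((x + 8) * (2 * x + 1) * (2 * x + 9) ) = 17/(8*(2*x + 9)) - 7/(120*(2*x + 1)) - 23/(15*(x + 8))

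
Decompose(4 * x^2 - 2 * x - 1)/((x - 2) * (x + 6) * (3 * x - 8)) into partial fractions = 199/(52*(3*x - 8)) + 155/(208*(x + 6)) - 11/(16*(x - 2))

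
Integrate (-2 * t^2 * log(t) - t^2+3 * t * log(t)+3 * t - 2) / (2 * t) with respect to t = (-t^2 + 3*t - 2)*log(t)/2 + C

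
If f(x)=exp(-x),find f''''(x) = exp(-x)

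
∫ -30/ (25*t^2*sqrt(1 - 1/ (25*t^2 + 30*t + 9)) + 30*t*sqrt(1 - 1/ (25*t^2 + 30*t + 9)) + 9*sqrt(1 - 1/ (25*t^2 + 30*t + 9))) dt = 6*asec(-5*t - 3) + C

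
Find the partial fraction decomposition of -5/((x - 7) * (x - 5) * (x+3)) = -1/(16*(x + 3)) + 5/(16*(x - 5)) - 1/(4*(x - 7))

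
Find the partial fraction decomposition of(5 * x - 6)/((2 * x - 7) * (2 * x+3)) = 27/(20*(2*x + 3)) + 23/(20*(2*x - 7))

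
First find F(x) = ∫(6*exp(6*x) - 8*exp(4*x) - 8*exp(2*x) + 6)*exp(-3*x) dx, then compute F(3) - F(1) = -2*exp(3) - 2*(E - exp(-1))^3 - 2*exp(-1) + 2*exp(-3) + 2*E + 2*(-exp(-3) + exp(3))^3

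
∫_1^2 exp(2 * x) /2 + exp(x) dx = -E + 3*exp(2)/4 + exp(4)/4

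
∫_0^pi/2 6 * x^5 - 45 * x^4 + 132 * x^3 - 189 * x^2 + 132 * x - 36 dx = -8 + (-2 + pi/2)^3*(-1 + pi/2)^3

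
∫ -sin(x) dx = cos(x) + C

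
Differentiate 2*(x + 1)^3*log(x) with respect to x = (6*x^3*log(x) + 2*x^3 + 12*x^2*log(x) + 6*x^2 + 6*x*log(x) + 6*x + 2)/x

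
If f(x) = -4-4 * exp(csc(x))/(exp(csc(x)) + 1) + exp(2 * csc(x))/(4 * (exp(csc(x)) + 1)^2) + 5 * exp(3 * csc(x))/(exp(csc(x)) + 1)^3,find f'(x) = (-23*exp(2/sin(x)) + 15*exp(1/sin(x)) + 8)*exp(1/sin(x))*cos(x)/(2*(exp(1/sin(x)) + 1)^4*sin(x)^2)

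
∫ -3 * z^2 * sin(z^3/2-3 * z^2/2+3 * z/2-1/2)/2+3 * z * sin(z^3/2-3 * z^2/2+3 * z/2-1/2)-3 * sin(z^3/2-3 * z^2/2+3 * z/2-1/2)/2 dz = cos((z - 1)^3/2) + C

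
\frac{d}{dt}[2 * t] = 2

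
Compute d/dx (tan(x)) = cos(x)^(-2)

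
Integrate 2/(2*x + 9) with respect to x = log(2*x/3 + 3) + C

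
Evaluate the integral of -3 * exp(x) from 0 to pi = 3 - 3*exp(pi)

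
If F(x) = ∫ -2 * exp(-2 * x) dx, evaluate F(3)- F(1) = -exp(-2) + exp(-6)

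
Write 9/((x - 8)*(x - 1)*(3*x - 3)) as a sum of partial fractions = -3/(49*(x - 1)) - 3/(7*(x - 1)^2) + 3/(49*(x - 8))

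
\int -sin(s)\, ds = cos(s) + C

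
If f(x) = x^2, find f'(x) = 2*x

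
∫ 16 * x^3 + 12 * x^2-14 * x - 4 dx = 4*x^4 + 4*x^3 - 7*x^2 - 4*x + C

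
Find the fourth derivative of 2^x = 2^x*log(2)^4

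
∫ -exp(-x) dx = exp(-x) + C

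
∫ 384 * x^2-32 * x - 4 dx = 128*x^3 - 16*x^2 - 4*x + C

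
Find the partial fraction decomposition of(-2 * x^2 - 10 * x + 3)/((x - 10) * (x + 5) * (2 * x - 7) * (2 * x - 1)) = -5/(627*(2*x - 1)) + 113/(663*(2*x - 7)) - 1/(935*(x + 5)) - 99/(1235*(x - 10))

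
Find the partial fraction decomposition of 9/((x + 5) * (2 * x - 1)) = 18/(11*(2*x - 1)) - 9/(11*(x + 5))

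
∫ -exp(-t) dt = exp(-t) + C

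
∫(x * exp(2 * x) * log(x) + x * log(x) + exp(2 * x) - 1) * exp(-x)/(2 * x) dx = log(x)*sinh(x) + C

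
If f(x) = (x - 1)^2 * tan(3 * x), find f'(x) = 3*x^2/cos(3*x)^2 + 2*x*tan(3*x) - 6*x/cos(3*x)^2 - 2*tan(3*x) + 3/cos(3*x)^2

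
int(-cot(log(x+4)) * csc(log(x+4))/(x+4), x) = csc(log(x + 4)) + C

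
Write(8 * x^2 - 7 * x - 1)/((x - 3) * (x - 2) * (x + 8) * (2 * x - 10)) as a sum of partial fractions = -567/(2860*(x + 8)) + 17/(60*(x - 2)) - 25/(22*(x - 3)) + 41/(39*(x - 5))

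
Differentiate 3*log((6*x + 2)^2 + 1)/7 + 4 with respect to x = (216*x + 72)/(252*x^2 + 168*x + 35)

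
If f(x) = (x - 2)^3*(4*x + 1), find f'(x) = 16*x^3 - 69*x^2 + 84*x - 20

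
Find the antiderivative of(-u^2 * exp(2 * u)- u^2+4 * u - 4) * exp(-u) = -2*(u^2 - 2*u + 2)*sinh(u) + C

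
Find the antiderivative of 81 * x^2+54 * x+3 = 27*x^3 + 27*x^2 + 3*x + C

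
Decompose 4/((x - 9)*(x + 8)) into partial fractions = -4/(17*(x + 8)) + 4/(17*(x - 9))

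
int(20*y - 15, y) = 10*y^2 - 15*y + C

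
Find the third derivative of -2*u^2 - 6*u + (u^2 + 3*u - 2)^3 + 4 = 120*u^3 + 540*u^2 + 504*u - 54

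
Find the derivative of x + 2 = 1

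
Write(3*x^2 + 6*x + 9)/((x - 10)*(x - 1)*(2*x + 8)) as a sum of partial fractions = 33/(140*(x + 4)) - 1/(5*(x - 1)) + 41/(28*(x - 10))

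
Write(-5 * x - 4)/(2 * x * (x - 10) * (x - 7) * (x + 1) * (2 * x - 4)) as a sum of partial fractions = 1/(1056*(x + 1)) - 7/(480*(x - 2)) + 13/(1120*(x - 7)) - 9/(1760*(x - 10)) + 1/(140*x)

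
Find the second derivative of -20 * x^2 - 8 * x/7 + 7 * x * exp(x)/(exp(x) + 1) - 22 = (-7*x*exp(2*x) + 7*x*exp(x) - 40*exp(3*x) - 106*exp(2*x) - 106*exp(x) - 40)/(exp(3*x) + 3*exp(2*x) + 3*exp(x) + 1)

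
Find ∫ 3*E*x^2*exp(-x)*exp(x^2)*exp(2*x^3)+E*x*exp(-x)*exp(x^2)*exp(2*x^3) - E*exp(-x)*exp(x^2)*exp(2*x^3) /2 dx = exp(2*x^3 + x^2 - x + 1)/2 + C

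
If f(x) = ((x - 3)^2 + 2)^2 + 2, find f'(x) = 4*x^3 - 36*x^2 + 116*x - 132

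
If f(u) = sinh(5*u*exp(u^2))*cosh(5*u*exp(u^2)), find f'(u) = 5*(2*u^2 + 1)*exp(u^2)*cosh(10*u*exp(u^2))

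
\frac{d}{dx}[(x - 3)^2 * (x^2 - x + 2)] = 4*x^3 - 21*x^2 + 34*x - 21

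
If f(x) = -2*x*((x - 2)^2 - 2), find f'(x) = -6*x^2 + 16*x - 4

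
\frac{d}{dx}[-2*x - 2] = -2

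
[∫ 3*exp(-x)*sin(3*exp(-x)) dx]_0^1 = cos(3*exp(-1)) - cos(3)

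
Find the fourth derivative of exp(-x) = exp(-x)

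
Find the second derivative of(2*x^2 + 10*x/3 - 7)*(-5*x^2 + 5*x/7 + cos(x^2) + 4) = -8*x^4*cos(x^2) - 40*x^3*cos(x^2)/3 - 20*x^2*sin(x^2) + 28*x^2*cos(x^2) - 120*x^2 - 20*x*sin(x^2) - 640*x/7 + 14*sin(x^2) + 4*cos(x^2) + 1906/21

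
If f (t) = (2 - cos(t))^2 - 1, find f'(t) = 4*sin(t) - sin(2*t)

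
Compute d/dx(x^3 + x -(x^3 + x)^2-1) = -6*x^5 - 8*x^3 + 3*x^2 - 2*x + 1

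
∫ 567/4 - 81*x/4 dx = -81*x^2/8 + 567*x/4 + C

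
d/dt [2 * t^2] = 4*t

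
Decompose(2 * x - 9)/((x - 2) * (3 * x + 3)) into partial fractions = 11/(9*(x + 1)) - 5/(9*(x - 2))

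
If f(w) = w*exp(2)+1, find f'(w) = exp(2)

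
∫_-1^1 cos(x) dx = 2*sin(1)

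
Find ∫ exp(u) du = exp(u) + C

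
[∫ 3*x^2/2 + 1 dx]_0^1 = 3/2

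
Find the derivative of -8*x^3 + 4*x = 4 - 24*x^2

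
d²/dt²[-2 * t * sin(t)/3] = 2*t*sin(t)/3 - 4*cos(t)/3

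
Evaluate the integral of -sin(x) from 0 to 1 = -1 + cos(1)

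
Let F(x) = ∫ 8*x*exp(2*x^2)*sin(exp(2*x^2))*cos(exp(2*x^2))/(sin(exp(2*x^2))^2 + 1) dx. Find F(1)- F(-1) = 0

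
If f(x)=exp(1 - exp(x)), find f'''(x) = (-exp(3*x) + 3*exp(2*x) - exp(x))*exp(1 - exp(x))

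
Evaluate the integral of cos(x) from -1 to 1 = 2*sin(1)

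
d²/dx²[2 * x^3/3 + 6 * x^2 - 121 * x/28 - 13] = 4*x + 12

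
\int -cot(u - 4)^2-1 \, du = cot(u - 4) + C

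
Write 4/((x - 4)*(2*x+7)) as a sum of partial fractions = -8/(15*(2*x + 7)) + 4/(15*(x - 4))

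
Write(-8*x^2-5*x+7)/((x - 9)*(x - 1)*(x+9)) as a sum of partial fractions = -149/(45*(x + 9)) + 3/(40*(x - 1)) - 343/(72*(x - 9))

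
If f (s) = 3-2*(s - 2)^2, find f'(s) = 8 - 4*s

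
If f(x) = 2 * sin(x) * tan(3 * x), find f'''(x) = 324*sin(x)*tan(3*x)^4 + 414*sin(x)*tan(3*x)^2 + 90*sin(x) + 108*cos(x)*tan(3*x)^3 + 106*cos(x)*tan(3*x)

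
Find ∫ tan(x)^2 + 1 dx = tan(x) + C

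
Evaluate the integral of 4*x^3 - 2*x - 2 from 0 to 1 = -2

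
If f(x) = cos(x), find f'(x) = -sin(x)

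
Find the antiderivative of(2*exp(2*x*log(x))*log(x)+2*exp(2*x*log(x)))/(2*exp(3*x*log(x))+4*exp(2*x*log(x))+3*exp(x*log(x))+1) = log(1 + exp(2*x*log(x))/(exp(x*log(x)) + 1)^2) + C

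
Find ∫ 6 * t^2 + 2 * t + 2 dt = 2*t^3 + t^2 + 2*t + C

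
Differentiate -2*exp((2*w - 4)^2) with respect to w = -16*w*exp(4*w^2 - 16*w + 16) + 32*exp(4*w^2 - 16*w + 16)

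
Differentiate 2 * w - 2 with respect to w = 2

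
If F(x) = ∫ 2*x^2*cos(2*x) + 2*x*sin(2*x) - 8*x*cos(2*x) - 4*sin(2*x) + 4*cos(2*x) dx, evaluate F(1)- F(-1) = 6*sin(2)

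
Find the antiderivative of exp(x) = exp(x) + C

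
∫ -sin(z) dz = cos(z) + C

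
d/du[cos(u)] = -sin(u)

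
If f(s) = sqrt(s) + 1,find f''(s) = -1/(4*s^(3/2))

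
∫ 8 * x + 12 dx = 4*x^2 + 12*x + C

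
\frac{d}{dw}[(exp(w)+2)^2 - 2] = 2*exp(2*w) + 4*exp(w)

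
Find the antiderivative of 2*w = w^2 + C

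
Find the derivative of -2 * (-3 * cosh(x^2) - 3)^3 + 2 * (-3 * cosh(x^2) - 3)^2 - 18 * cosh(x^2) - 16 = 36*x*(9*sinh(x^2)^2 + 20*cosh(x^2) + 19)*sinh(x^2)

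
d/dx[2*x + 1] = 2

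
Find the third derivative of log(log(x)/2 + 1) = (2*log(x)^2 + 11*log(x) + 16)/(x^3*log(x)^3 + 6*x^3*log(x)^2 + 12*x^3*log(x) + 8*x^3)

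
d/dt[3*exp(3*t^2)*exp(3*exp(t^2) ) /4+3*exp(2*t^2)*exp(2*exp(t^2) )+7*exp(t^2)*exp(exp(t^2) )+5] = 14*t*exp(t^2 + exp(t^2)) + 14*t*exp(2*t^2 + exp(t^2)) + 12*t*exp(2*t^2 + 2*exp(t^2)) + 12*t*exp(3*t^2 + 2*exp(t^2)) + 9*t*exp(3*t^2 + 3*exp(t^2))/2 + 9*t*exp(4*t^2 + 3*exp(t^2))/2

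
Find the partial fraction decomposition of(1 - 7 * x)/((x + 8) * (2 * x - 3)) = -1/(2*x - 3) - 3/(x + 8)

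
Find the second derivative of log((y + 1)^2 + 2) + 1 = (-2*y^2 - 4*y + 2)/(y^4 + 4*y^3 + 10*y^2 + 12*y + 9)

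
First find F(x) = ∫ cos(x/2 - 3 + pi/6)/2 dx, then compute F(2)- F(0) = cos(pi/3 + 2) - cos(pi/3 + 3)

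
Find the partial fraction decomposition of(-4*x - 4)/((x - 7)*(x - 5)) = 12/(x - 5) - 16/(x - 7)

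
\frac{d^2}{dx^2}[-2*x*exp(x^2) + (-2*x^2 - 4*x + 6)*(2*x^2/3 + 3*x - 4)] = -8*x^3*exp(x^2) - 16*x^2 - 12*x*exp(x^2) - 52*x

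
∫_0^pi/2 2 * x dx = pi^2/4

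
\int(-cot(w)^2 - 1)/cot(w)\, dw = log(2*cot(w)) + C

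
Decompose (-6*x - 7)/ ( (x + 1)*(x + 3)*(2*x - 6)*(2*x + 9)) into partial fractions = -16/(63*(2*x + 9)) + 11/(72*(x + 3)) + 1/(112*(x + 1)) - 5/(144*(x - 3))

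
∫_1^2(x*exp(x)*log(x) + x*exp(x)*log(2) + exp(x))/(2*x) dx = -E*log(2)/2 + exp(2)*log(2)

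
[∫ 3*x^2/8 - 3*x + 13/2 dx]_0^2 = 8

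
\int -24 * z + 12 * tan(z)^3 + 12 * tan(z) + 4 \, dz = -12*z^2 + 4*z + 6*tan(z)^2 + C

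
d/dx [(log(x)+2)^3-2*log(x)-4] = (3*log(x)^2 + 12*log(x) + 10)/x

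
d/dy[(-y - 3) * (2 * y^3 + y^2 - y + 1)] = -8*y^3 - 21*y^2 - 4*y + 2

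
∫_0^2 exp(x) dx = -1 + exp(2)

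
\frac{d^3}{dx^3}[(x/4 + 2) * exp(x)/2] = x*exp(x)/8 + 11*exp(x)/8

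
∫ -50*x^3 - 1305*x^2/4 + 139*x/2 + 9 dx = -25*x^4/2 - 435*x^3/4 + 139*x^2/4 + 9*x + C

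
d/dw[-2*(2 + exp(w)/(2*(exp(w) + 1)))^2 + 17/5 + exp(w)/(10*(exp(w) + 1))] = (-49*exp(2*w) - 39*exp(w))/(10*exp(3*w) + 30*exp(2*w) + 30*exp(w) + 10)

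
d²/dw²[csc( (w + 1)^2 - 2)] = 2*(-2*w^2 + 4*w^2/sin(w^2 + 2*w - 1)^2 - 4*w + 8*w/sin(w^2 + 2*w - 1)^2 - 2 - cos(w^2 + 2*w - 1)/sin(w^2 + 2*w - 1) + 4/sin(w^2 + 2*w - 1)^2)/sin(w^2 + 2*w - 1)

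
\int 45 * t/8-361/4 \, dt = 45*t^2/16 - 361*t/4 + C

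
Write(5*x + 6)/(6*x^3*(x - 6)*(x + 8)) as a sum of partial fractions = -17/(21504*(x + 8)) + 1/(504*(x - 6)) - 11/(9216*x) - 7/(384*x^2) - 1/(48*x^3)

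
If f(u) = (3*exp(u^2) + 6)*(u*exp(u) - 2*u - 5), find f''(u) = -24*u^3*exp(u^2) + 12*u^3*exp(u^2 + u) - 60*u^2*exp(u^2) + 12*u^2*exp(u^2 + u) + 6*u*exp(u) - 36*u*exp(u^2) + 21*u*exp(u^2 + u) + 12*exp(u) - 30*exp(u^2) + 6*exp(u^2 + u)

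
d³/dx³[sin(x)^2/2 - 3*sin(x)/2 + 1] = (3/2 - 4*sin(x))*cos(x)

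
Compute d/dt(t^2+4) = 2*t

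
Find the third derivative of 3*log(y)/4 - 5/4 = 3/(2*y^3)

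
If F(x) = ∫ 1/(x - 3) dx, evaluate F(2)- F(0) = -log(6) + log(2)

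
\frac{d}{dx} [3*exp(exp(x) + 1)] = 3*exp(x + exp(x) + 1)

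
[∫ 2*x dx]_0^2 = 4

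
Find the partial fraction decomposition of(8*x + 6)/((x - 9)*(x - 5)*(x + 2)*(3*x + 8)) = 9/(35*(3*x + 8)) - 5/(77*(x + 2)) - 1/(14*(x - 5)) + 39/(770*(x - 9))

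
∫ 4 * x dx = 2*x^2 + C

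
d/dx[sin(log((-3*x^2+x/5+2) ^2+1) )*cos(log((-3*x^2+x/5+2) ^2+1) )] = 2*(450*x^3 - 45*x^2 - 299*x + 10)*cos(2*log(9*x^4 - 6*x^3/5 - 299*x^2/25 + 4*x/5 + 5))/(225*x^4 - 30*x^3 - 299*x^2 + 20*x + 125)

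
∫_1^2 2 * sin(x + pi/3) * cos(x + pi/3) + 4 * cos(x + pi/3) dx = -(sin(1 + pi/3) + 2)^2 + (sin(pi/3 + 2) + 2)^2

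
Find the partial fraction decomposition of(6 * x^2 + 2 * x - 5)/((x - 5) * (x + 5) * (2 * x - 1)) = 10/(99*(2*x - 1)) + 27/(22*(x + 5)) + 31/(18*(x - 5))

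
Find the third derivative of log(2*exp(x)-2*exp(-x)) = (8*exp(4*x) + 8*exp(2*x))/(exp(6*x) - 3*exp(4*x) + 3*exp(2*x) - 1)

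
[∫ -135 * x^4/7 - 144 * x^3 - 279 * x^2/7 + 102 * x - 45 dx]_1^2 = -4512/7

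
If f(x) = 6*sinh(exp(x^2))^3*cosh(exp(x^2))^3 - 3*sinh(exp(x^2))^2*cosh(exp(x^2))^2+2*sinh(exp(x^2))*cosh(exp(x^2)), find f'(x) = x*(9*(cosh(2*exp(x^2)) - 1)^2*cosh(2*exp(x^2)) - 3*sinh(4*exp(x^2)) - 14*cosh(2*exp(x^2)) + 9*cosh(4*exp(x^2)) + 9)*exp(x^2)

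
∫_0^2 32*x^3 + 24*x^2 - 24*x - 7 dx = 130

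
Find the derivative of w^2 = 2*w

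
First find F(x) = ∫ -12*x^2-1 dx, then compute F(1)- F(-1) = -10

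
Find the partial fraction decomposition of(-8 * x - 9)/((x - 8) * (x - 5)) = 49/(3*(x - 5)) - 73/(3*(x - 8))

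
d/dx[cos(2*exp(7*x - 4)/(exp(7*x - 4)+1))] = -14*exp(7*x - 4)*sin(2*exp(7*x)/(exp(7*x) + exp(4)))/(exp(-8)*exp(14*x) + 2*exp(-4)*exp(7*x) + 1)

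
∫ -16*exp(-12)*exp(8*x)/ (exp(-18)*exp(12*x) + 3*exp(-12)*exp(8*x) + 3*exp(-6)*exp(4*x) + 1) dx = 2*(3*exp(8*x) + 8*exp(4*x + 6) + 4*exp(12))/(exp(8*x) + 2*exp(4*x + 6) + exp(12)) + C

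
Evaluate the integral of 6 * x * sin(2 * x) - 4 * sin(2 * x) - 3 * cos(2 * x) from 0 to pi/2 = -4 + 3*pi/2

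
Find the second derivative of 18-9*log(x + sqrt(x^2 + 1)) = (18*x^3 + 18*x^2*sqrt(x^2 + 1) + 9*x)/(2*x^5 + 2*x^4*sqrt(x^2 + 1) + 4*x^3 + 3*x^2*sqrt(x^2 + 1) + 2*x + sqrt(x^2 + 1))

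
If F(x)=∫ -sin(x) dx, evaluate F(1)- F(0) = -1 + cos(1)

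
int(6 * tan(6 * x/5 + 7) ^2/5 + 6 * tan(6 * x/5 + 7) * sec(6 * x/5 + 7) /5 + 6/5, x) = tan(6*x/5 + 7) + sec(6*x/5 + 7) + C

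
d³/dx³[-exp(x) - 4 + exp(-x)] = (-exp(2*x) - 1)*exp(-x)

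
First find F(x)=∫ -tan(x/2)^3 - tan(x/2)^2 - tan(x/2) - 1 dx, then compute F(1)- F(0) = -(tan(1/2) + 2)*tan(1/2)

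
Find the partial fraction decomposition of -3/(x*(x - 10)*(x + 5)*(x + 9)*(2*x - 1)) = 48/(3971*(2*x - 1)) - 1/(4332*(x + 9)) + 1/(1100*(x + 5)) - 1/(18050*(x - 10)) - 1/(150*x)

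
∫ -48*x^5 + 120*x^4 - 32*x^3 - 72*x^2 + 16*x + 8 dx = -8*x^6 + 24*x^5 - 8*x^4 - 24*x^3 + 8*x^2 + 8*x + C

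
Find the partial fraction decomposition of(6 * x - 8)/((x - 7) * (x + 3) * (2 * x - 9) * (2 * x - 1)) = -5/(182*(2*x - 1)) - 19/(150*(2*x - 9)) + 13/(525*(x + 3)) + 17/(325*(x - 7))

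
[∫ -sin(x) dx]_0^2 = -1 + cos(2)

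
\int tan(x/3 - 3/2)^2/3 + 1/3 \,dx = tan(x/3 - 3/2) + C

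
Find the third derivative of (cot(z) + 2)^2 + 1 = -24*cot(z)^5 - 24*cot(z)^4 - 40*cot(z)^3 - 32*cot(z)^2 - 16*cot(z) - 8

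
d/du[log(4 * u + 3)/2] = 2/(4*u + 3)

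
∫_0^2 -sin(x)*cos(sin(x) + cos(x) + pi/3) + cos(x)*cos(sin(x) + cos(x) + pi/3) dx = -sin(1 + pi/3) + sin(cos(2) + sin(2) + pi/3)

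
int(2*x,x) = x^2 + C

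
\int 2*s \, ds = s^2 + C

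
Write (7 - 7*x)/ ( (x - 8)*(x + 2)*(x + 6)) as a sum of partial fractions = 7/(8*(x + 6)) - 21/(40*(x + 2)) - 7/(20*(x - 8))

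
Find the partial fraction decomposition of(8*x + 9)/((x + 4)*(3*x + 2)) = 11/(10*(3*x + 2)) + 23/(10*(x + 4))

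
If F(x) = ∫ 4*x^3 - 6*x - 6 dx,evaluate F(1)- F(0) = -8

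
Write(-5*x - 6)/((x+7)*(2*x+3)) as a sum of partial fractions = 3/(11*(2*x + 3)) - 29/(11*(x + 7))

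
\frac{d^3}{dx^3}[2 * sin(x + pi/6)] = -2*cos(x + pi/6)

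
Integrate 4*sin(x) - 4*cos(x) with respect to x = -4*sqrt(2)*sin(x + pi/4) + C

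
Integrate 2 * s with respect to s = s^2 + C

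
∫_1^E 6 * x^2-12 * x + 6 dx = 2*(-1 + E)^3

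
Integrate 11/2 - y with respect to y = -y^2/2 + 11*y/2 + C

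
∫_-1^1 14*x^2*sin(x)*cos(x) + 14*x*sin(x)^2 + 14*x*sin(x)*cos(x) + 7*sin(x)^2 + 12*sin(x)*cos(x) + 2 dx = 11 - 7*cos(2)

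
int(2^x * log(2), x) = 2^x + C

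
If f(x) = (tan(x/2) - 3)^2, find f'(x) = (sin(x/2)/cos(x/2) - 3)/cos(x/2)^2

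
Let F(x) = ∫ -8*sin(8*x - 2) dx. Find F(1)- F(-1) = -cos(10) + cos(6)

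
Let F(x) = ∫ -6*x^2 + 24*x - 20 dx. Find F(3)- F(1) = 4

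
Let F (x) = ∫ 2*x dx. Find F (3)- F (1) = 8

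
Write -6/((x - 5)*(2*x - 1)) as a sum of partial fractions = 4/(3*(2*x - 1)) - 2/(3*(x - 5))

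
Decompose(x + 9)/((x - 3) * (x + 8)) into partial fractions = -1/(11*(x + 8)) + 12/(11*(x - 3))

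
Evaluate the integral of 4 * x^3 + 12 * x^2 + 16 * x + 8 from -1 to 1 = 24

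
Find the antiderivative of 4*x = 2*x^2 + C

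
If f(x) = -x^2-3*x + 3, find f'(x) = -2*x - 3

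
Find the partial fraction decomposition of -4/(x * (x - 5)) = -4/(5*(x - 5)) + 4/(5*x)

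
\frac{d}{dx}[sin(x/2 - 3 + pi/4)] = cos(x/2 - 3 + pi/4)/2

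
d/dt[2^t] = 2^t*log(2)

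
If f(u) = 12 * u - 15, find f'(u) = 12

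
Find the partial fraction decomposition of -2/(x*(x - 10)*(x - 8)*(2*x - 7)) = -16/(819*(2*x - 7)) + 1/(72*(x - 8)) - 1/(130*(x - 10)) + 1/(280*x)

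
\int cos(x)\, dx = sin(x) + C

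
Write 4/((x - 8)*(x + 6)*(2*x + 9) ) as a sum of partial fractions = -16/(75*(2*x + 9)) + 2/(21*(x + 6)) + 2/(175*(x - 8))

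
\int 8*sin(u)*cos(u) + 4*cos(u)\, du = (2*sin(u) + 1)^2 + C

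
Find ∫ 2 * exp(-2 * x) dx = -exp(-2*x) + C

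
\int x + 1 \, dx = x^2/2 + x + C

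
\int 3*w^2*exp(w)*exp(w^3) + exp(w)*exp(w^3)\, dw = exp(w*(w^2 + 1)) + C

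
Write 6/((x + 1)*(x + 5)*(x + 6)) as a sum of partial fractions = 6/(5*(x + 6)) - 3/(2*(x + 5)) + 3/(10*(x + 1))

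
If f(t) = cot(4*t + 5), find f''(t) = 32*cos(4*t + 5)/sin(4*t + 5)^3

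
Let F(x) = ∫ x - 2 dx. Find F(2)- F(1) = -1/2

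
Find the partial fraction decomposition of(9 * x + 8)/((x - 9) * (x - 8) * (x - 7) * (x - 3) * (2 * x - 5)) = 488/(1287*(2*x - 5)) - 7/(24*(x - 3)) + 71/(72*(x - 7)) - 16/(11*(x - 8)) + 89/(156*(x - 9))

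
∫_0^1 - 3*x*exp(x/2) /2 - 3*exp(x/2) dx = -3*exp(1/2)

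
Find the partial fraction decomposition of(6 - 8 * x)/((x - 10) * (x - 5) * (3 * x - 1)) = 15/(203*(3*x - 1)) + 17/(35*(x - 5)) - 74/(145*(x - 10))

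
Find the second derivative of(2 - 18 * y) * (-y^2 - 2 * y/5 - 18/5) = 108*y + 52/5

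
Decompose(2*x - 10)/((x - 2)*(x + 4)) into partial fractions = 3/(x + 4) - 1/(x - 2)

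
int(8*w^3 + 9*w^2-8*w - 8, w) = 2*w^4 + 3*w^3 - 4*w^2 - 8*w + C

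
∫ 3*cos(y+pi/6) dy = 3*sin(y + pi/6) + C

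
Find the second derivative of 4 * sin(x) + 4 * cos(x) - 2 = -4*sin(x) - 4*cos(x)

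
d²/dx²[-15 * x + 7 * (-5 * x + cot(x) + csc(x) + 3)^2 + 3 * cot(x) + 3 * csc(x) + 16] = 70*x/sin(x) - 140*x*cos(x)/sin(x)^3 - 140*x/sin(x)^3 + 350 - 45/sin(x) + 126*cos(x)/sin(x)^2 + 84/sin(x)^2 + 90*cos(x)/sin(x)^3 + 90/sin(x)^3 + 84*cos(x)/sin(x)^4 + 84/sin(x)^4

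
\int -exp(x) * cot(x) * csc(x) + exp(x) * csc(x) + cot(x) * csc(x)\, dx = (exp(x) - 1)*csc(x) + C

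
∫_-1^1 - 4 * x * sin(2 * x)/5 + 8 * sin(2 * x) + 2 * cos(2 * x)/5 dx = 4*cos(2)/5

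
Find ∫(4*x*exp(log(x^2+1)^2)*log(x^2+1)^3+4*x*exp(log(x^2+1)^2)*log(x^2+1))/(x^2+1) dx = exp(log(x^2 + 1)^2)*log(x^2 + 1)^2 + C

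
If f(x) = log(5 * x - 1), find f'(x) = 5/(5*x - 1)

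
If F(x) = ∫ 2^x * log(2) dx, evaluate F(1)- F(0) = 1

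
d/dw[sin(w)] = cos(w)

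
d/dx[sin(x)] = cos(x)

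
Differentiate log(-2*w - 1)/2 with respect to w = 1/(2*w + 1)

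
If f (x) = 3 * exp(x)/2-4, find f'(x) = 3*exp(x)/2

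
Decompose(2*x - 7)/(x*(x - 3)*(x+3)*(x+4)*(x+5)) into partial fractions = -17/(80*(x + 5)) + 15/(28*(x + 4)) - 13/(36*(x + 3)) - 1/(1008*(x - 3)) + 7/(180*x)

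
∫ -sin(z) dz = cos(z) + C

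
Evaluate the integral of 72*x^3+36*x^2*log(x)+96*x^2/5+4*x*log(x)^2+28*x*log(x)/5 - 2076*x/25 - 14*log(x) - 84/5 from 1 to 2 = -462/25 - 4*log(2) + 2*(2*log(2) + 47/5)^2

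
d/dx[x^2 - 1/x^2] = (2*x^4 + 2)/x^3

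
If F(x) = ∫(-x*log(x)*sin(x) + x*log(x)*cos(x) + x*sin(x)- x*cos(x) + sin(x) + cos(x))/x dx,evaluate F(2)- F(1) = (-1 + log(2))*(cos(2) + sin(2)) + cos(1) + sin(1)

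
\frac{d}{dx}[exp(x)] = exp(x)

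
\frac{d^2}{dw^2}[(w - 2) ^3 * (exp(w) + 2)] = w^3*exp(w) - 6*w*exp(w) + 12*w + 4*exp(w) - 24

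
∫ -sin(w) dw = cos(w) + C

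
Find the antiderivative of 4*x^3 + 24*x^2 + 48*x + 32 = x^4 + 8*x^3 + 24*x^2 + 32*x + C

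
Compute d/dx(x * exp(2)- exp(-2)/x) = (x^2*exp(4) + 1)*exp(-2)/x^2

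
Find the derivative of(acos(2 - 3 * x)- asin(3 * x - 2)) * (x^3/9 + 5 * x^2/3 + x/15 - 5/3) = x^2*acos(2 - 3*x)/3 - x^2*asin(3*x - 2)/3 + 10*x*acos(2 - 3*x)/3 - 10*x*asin(3*x - 2)/3 + acos(2 - 3*x)/15 - asin(3*x - 2)/15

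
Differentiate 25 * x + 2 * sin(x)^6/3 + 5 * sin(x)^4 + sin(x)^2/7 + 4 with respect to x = (1 - cos(2*x))^2*sin(2*x)/2 + 36*sin(2*x)/7 - 5*sin(4*x)/2 + 25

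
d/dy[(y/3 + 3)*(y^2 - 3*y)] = y^2 + 4*y - 9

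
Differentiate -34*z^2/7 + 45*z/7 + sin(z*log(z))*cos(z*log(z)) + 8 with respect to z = -68*z/7 - 2*log(z)*sin(z*log(z))^2 + log(z) - 2*sin(z*log(z))^2 + 52/7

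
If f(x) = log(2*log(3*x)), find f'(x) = 1/(x*log(x) + x*log(3))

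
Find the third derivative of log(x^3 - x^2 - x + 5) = (6*x^6 - 12*x^5 + 18*x^4 - 208*x^3 + 210*x^2 - 36*x + 118)/(x^9 - 3*x^8 + 20*x^6 - 30*x^5 - 18*x^4 + 104*x^3 - 60*x^2 - 75*x + 125)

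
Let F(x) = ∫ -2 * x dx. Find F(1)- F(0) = -1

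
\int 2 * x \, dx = x^2 + C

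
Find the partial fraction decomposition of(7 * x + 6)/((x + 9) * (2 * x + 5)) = -23/(13*(2*x + 5)) + 57/(13*(x + 9))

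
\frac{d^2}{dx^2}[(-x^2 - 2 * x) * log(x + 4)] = (-2*x^2*log(x + 4) - 3*x^2 - 16*x*log(x + 4) - 18*x - 32*log(x + 4) - 16)/(x^2 + 8*x + 16)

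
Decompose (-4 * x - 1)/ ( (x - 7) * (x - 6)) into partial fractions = 25/(x - 6) - 29/(x - 7)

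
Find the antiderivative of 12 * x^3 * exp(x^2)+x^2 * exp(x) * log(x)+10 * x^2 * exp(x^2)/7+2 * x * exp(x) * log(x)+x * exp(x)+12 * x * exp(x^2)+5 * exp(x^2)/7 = x*(7*x*exp(x)*log(x) + (42*x + 5)*exp(x^2))/7 + C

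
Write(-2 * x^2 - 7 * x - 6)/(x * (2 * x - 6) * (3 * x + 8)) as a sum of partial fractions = -7/(136*(3*x + 8)) - 15/(34*(x - 3)) + 1/(8*x)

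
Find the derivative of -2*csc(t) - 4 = 2*cot(t)*csc(t)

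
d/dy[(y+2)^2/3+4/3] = 2*y/3 + 4/3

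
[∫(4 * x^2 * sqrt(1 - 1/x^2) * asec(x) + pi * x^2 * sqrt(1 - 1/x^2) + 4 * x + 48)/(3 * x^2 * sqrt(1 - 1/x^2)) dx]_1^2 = 59*pi/9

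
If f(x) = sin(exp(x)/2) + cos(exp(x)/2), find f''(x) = sqrt(2)*(-exp(x)*sin((2*exp(x) + pi)/4) + 2*cos((2*exp(x) + pi)/4))*exp(x)/4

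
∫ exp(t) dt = exp(t) + C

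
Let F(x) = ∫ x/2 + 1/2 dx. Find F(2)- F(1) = 5/4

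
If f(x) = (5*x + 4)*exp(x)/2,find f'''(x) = 5*x*exp(x)/2 + 19*exp(x)/2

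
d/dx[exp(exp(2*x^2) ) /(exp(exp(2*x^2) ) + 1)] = 4*x*exp(2*x^2 + exp(2*x^2))/(exp(2*exp(2*x^2)) + 2*exp(exp(2*x^2)) + 1)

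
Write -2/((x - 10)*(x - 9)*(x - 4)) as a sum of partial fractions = -1/(15*(x - 4)) + 2/(5*(x - 9)) - 1/(3*(x - 10))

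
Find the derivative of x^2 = 2*x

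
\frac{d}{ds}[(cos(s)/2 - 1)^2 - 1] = sin(s) - sin(2*s)/4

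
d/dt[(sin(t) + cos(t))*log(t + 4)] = sqrt(2)*(t*log(t + 4)*cos(t + pi/4) + 4*log(t + 4)*cos(t + pi/4) + sin(t + pi/4))/(t + 4)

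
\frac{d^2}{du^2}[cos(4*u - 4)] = -16*cos(4*u - 4)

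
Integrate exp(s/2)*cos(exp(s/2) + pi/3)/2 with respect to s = sin(exp(s/2) + pi/3) + C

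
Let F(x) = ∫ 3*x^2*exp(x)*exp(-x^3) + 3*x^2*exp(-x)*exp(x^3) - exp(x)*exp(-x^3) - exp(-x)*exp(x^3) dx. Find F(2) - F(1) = -exp(-6) + exp(6)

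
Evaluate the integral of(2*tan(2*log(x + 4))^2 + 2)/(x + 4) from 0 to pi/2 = tan(2*log(pi/2 + 4)) - tan(4*log(2))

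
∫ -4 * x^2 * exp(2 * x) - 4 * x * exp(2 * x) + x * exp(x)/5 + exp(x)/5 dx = x*(-10*x*exp(x) + 1)*exp(x)/5 + C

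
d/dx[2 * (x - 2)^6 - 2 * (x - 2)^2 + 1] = 12*x^5 - 120*x^4 + 480*x^3 - 960*x^2 + 956*x - 376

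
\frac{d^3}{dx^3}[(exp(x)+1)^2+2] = 8*exp(2*x) + 2*exp(x)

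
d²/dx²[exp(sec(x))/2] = (sin(x)^2/(2*cos(x)^3) - 1/2 + cos(x)^(-2))*exp(1/cos(x))/cos(x)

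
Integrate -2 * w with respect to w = -w^2 + C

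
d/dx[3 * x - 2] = 3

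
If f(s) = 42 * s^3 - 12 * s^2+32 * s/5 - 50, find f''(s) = 252*s - 24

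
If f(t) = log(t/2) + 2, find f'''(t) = 2/t^3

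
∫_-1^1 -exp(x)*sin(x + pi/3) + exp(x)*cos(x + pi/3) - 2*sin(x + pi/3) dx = (-2 - exp(-1))*sin(pi/6 + 1) + (2 + E)*cos(1 + pi/3)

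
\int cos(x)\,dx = sin(x) + C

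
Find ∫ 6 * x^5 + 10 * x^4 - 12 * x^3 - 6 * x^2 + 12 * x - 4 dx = x^6 + 2*x^5 - 3*x^4 - 2*x^3 + 6*x^2 - 4*x + C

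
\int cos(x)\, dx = sin(x) + C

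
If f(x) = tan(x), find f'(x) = cos(x)^(-2)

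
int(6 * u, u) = 3*u^2 + C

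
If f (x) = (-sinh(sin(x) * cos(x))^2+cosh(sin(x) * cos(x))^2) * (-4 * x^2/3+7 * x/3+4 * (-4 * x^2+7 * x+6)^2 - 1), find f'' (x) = 768*x^2 - 1344*x + 16/3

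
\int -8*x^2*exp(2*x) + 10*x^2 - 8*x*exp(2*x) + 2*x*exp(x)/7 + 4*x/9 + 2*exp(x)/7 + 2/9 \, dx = 2*x*(105*x^2 - 126*x*exp(2*x) + 7*x + 9*exp(x) + 7)/63 + C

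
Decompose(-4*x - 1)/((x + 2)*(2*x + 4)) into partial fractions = -2/(x + 2) + 7/(2*(x + 2)^2)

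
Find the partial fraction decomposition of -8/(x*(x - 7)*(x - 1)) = 4/(3*(x - 1)) - 4/(21*(x - 7)) - 8/(7*x)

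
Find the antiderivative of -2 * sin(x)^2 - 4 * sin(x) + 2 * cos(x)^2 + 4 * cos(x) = (sqrt(2)*sin(x + pi/4) + 2)^2 + C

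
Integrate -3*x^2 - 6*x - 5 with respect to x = -x^3 - 3*x^2 - 5*x + C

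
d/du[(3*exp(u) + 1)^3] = 81*exp(3*u) + 54*exp(2*u) + 9*exp(u)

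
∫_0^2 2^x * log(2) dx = 3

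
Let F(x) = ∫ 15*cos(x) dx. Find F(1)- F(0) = 15*sin(1)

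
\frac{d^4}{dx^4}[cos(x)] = cos(x)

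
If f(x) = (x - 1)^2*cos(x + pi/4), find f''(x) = -x^2*cos(x + pi/4) - 4*x*sin(x + pi/4) + 2*x*cos(x + pi/4) + 4*sin(x + pi/4) + cos(x + pi/4)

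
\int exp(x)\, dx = exp(x) + C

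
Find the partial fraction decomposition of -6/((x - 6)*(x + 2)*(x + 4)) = -3/(10*(x + 4)) + 3/(8*(x + 2)) - 3/(40*(x - 6))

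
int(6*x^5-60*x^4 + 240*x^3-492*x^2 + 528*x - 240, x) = x^6 - 12*x^5 + 60*x^4 - 164*x^3 + 264*x^2 - 240*x + C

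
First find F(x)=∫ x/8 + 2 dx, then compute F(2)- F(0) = 17/4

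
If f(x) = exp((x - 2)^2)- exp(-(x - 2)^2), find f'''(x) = (8*x^3*exp(2*x^2 - 8*x + 8) + 8*x^3 - 48*x^2*exp(2*x^2 - 8*x + 8) - 48*x^2 + 108*x*exp(2*x^2 - 8*x + 8) + 84*x - 88*exp(2*x^2 - 8*x + 8) - 40)*exp(-x^2 + 4*x - 4)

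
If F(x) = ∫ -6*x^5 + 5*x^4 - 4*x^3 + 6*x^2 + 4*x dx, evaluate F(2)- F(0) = -24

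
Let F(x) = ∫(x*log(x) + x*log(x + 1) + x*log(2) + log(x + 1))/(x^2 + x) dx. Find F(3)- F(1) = -log(2)^2 + log(4)*log(6)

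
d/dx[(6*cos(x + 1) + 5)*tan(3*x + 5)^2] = -6*sin(x + 1)*tan(3*x + 5)^2 + 36*cos(x + 1)*tan(3*x + 5)^3 + 36*cos(x + 1)*tan(3*x + 5) + 30*tan(3*x + 5)^3 + 30*tan(3*x + 5)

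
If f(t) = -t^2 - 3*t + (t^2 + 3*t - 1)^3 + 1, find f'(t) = 6*t^5 + 45*t^4 + 96*t^3 + 27*t^2 - 50*t + 6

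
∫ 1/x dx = log(x) + C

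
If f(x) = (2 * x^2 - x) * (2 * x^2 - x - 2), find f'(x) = 16*x^3 - 12*x^2 - 6*x + 2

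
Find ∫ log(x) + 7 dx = x*(log(x) + 6) + C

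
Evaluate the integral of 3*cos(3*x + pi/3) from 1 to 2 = sin(pi/3 + 6) - sin(pi/3 + 3)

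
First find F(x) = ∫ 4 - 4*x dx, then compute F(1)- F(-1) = 8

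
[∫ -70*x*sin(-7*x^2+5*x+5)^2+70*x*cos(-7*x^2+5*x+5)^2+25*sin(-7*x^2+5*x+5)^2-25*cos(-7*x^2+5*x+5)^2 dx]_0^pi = 5*sin(7*pi^2)*cos(10 - 7*pi^2)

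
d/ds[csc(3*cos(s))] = 3*sin(s)*cot(3*cos(s))*csc(3*cos(s))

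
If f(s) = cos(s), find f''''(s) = cos(s)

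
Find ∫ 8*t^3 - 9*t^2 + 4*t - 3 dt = 2*t^4 - 3*t^3 + 2*t^2 - 3*t + C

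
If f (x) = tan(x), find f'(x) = cos(x)^(-2)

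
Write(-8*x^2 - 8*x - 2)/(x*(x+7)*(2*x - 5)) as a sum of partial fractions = -288/(95*(2*x - 5)) - 338/(133*(x + 7)) + 2/(35*x)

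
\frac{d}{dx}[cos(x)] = -sin(x)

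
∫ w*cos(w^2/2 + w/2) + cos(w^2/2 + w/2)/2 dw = sin(w*(w + 1)/2) + C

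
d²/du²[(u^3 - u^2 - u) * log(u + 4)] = (6*u^3*log(u + 4) + 5*u^3 + 46*u^2*log(u + 4) + 21*u^2 + 80*u*log(u + 4) - 17*u - 32*log(u + 4) - 8)/(u^2 + 8*u + 16)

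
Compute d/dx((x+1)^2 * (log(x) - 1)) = (2*x^2*log(x) - x^2 + 2*x*log(x) + 1)/x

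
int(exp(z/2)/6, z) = exp(z/2)/3 + C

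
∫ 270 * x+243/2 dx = 135*x^2 + 243*x/2 + C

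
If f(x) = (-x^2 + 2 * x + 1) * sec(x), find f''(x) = (x^2 - 2*x^2/cos(x)^2 - 4*x*sin(x)/cos(x) - 2*x + 4*x/cos(x)^2 + 4*sin(x)/cos(x) - 3 + 2/cos(x)^2)/cos(x)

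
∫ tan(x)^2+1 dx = tan(x) + C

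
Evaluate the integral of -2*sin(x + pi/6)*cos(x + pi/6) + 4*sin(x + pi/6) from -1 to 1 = -sqrt(3)*sin(2)/2 + 4*sin(1)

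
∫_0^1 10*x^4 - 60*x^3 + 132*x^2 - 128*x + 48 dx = 15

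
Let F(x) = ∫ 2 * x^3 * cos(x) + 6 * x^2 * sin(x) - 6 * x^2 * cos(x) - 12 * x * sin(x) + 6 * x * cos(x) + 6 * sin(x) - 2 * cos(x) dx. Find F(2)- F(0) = 2*sin(2)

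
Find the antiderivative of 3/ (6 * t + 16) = log(3*t/4 + 2)/2 + C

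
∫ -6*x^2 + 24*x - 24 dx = -2*x^3 + 12*x^2 - 24*x + C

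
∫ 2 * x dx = x^2 + C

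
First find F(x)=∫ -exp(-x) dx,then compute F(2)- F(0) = -1 + exp(-2)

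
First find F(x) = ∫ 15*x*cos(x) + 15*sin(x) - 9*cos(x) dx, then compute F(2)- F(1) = -6*sin(1) + 21*sin(2)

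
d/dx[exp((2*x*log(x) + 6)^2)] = 8*x*exp(4*x^2*log(x)^2 + 24*x*log(x) + 36)*log(x)^2 + 8*x*exp(4*x^2*log(x)^2 + 24*x*log(x) + 36)*log(x) + 24*exp(4*x^2*log(x)^2 + 24*x*log(x) + 36)*log(x) + 24*exp(4*x^2*log(x)^2 + 24*x*log(x) + 36)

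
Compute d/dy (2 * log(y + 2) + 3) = 2/(y + 2)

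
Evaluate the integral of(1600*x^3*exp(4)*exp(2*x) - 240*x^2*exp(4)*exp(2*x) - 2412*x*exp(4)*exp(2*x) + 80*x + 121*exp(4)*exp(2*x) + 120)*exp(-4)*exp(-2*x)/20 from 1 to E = -27/4 - exp(2)/2 + (-2*E - 4)*exp(-2*E - 4) + 6*exp(-6) + E/20 + 5*(-2*exp(2) + E/5 + 3)^2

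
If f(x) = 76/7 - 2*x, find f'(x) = -2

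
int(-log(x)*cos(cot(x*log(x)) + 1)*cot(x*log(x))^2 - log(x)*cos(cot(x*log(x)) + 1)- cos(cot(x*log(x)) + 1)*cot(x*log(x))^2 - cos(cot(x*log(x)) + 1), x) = sin(cot(x*log(x)) + 1) + C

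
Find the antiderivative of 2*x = x^2 + C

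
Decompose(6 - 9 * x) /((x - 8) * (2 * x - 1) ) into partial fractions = -1/(5*(2*x - 1)) - 22/(5*(x - 8))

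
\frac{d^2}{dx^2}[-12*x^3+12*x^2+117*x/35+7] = 24 - 72*x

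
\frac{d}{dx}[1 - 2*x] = -2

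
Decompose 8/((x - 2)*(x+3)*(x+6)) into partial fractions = 1/(3*(x + 6)) - 8/(15*(x + 3)) + 1/(5*(x - 2))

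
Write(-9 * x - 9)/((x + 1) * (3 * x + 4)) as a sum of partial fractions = -9/(3*x + 4)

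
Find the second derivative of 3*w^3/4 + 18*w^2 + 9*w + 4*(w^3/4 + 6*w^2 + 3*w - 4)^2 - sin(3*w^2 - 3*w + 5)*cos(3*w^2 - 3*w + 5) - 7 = 15*w^4/2 + 240*w^3 + 72*w^2*sin(6*w^2 - 6*w + 10) + 1800*w^2 - 72*w*sin(6*w^2 - 6*w + 10) + 1641*w/2 + 18*sin(6*w^2 - 6*w + 10) - 6*cos(6*w^2 - 6*w + 10) - 276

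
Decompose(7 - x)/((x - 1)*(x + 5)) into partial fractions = -2/(x + 5) + 1/(x - 1)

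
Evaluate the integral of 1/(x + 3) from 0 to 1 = log(4/3)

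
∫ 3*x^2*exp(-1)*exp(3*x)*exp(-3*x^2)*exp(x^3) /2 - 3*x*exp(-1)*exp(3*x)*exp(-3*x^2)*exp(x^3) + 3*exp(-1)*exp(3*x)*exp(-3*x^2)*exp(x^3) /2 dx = exp((x - 1)^3)/2 + C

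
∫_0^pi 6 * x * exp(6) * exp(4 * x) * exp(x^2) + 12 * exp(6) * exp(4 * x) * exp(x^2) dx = -3*exp(6) + 3*exp(2 + (2 + pi)^2)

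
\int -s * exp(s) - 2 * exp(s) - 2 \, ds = -(s + 1)*(exp(s) + 2) + C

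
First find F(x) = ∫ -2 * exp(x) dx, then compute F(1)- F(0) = 2 - 2*E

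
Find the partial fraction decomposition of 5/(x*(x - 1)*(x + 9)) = 1/(18*(x + 9)) + 1/(2*(x - 1)) - 5/(9*x)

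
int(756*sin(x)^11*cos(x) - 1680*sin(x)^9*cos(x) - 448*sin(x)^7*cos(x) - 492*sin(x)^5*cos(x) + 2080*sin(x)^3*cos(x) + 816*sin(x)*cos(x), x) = (63*sin(x)^10 - 168*sin(x)^8 - 56*sin(x)^6 - 82*sin(x)^4 + 520*sin(x)^2 + 408)*sin(x)^2 + C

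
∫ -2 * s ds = -s^2 + C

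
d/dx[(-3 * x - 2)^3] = -81*x^2 - 108*x - 36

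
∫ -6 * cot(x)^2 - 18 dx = -12*x + 6*cot(x) + C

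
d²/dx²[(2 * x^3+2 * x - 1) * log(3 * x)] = (12*x^3*log(x) + 10*x^3 + 12*x^3*log(3) + 2*x + 1)/x^2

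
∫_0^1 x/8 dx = 1/16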